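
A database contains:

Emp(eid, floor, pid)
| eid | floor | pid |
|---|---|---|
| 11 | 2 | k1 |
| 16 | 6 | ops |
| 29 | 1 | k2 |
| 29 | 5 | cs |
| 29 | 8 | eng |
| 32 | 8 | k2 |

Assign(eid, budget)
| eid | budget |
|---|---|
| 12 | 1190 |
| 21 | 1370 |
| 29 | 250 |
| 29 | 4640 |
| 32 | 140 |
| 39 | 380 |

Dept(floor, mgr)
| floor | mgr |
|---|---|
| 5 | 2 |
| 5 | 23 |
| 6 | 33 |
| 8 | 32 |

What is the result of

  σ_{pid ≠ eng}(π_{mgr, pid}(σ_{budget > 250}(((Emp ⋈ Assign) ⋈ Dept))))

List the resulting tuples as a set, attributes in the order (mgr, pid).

Joining Emp and Assign on eid yields {(29, 1, k2, 250), (29, 1, k2, 4640), (29, 5, cs, 250), (29, 5, cs, 4640), (29, 8, eng, 250), (29, 8, eng, 4640), (32, 8, k2, 140)}.
Joining (Emp ⋈ Assign) and Dept on floor yields {(29, 5, cs, 250, 2), (29, 5, cs, 250, 23), (29, 5, cs, 4640, 2), (29, 5, cs, 4640, 23), (29, 8, eng, 250, 32), (29, 8, eng, 4640, 32), (32, 8, k2, 140, 32)}.
Selection budget > 250: {(29, 5, cs, 4640, 2), (29, 5, cs, 4640, 23), (29, 8, eng, 4640, 32)}
Projecting to mgr, pid: {(2, cs), (23, cs), (32, eng)}
Selection pid ≠ eng: {(2, cs), (23, cs)}

{(2, cs), (23, cs)}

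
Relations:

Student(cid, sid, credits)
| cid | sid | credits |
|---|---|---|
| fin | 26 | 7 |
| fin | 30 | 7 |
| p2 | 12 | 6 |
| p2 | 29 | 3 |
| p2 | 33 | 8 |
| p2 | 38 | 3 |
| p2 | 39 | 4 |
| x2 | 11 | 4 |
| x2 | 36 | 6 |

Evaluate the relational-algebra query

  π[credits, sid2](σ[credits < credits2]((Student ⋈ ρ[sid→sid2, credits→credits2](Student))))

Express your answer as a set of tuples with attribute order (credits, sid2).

{(3, 12), (3, 33), (3, 39), (4, 12), (4, 33), (4, 36), (6, 33)}

ρ[sid→sid2, credits→credits2]: schema becomes (cid, sid2, credits2); tuples unchanged.
Student ⋈ ρ[sid→sid2, credits→credits2](Student) (natural join on cid): {(fin, 26, 7, 26, 7), (fin, 26, 7, 30, 7), (fin, 30, 7, 26, 7), (fin, 30, 7, 30, 7), (p2, 12, 6, 12, 6), (p2, 12, 6, 29, 3), (p2, 12, 6, 33, 8), (p2, 12, 6, 38, 3), (p2, 12, 6, 39, 4), (p2, 29, 3, 12, 6), (p2, 29, 3, 29, 3), (p2, 29, 3, 33, 8), (p2, 29, 3, 38, 3), (p2, 29, 3, 39, 4), (p2, 33, 8, 12, 6), (p2, 33, 8, 29, 3), (p2, 33, 8, 33, 8), (p2, 33, 8, 38, 3), (p2, 33, 8, 39, 4), (p2, 38, 3, 12, 6), (p2, 38, 3, 29, 3), (p2, 38, 3, 33, 8), (p2, 38, 3, 38, 3), (p2, 38, 3, 39, 4), (p2, 39, 4, 12, 6), (p2, 39, 4, 29, 3), (p2, 39, 4, 33, 8), (p2, 39, 4, 38, 3), (p2, 39, 4, 39, 4), (x2, 11, 4, 11, 4), (x2, 11, 4, 36, 6), (x2, 36, 6, 11, 4), (x2, 36, 6, 36, 6)}
Apply σ_{credits < credits2}; surviving tuples: {(p2, 12, 6, 33, 8), (p2, 29, 3, 12, 6), (p2, 29, 3, 33, 8), (p2, 29, 3, 39, 4), (p2, 38, 3, 12, 6), (p2, 38, 3, 33, 8), (p2, 38, 3, 39, 4), (p2, 39, 4, 12, 6), (p2, 39, 4, 33, 8), (x2, 11, 4, 36, 6)}
Keep only column(s) credits, sid2 (3 duplicate(s) eliminated): {(3, 12), (3, 33), (3, 39), (4, 12), (4, 33), (4, 36), (6, 33)}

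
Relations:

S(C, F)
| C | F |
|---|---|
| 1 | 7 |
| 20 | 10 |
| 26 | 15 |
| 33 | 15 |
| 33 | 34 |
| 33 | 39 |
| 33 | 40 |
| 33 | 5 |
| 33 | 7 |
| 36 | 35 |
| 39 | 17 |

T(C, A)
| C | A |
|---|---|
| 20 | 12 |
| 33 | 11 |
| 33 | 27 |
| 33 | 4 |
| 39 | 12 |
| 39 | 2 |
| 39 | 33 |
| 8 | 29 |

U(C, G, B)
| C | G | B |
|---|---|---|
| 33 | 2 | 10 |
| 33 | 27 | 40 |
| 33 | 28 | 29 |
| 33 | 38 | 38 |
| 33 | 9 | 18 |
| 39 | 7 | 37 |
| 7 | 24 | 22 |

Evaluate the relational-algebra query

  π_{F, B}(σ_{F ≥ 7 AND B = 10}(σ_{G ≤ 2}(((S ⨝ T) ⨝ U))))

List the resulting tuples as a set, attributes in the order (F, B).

{(15, 10), (34, 10), (39, 10), (40, 10), (7, 10)}

S ⋈ T (natural join on C): {(20, 10, 12), (33, 15, 11), (33, 15, 27), (33, 15, 4), (33, 34, 11), (33, 34, 27), (33, 34, 4), (33, 39, 11), (33, 39, 27), (33, 39, 4), (33, 40, 11), (33, 40, 27), (33, 40, 4), (33, 5, 11), (33, 5, 27), (33, 5, 4), (33, 7, 11), (33, 7, 27), (33, 7, 4), (39, 17, 12), (39, 17, 2), (39, 17, 33)}
(S ⨝ T) ⋈ U (natural join on C): {(33, 15, 11, 2, 10), (33, 15, 11, 27, 40), (33, 15, 11, 28, 29), (33, 15, 11, 38, 38), (33, 15, 11, 9, 18), (33, 15, 27, 2, 10), (33, 15, 27, 27, 40), (33, 15, 27, 28, 29), (33, 15, 27, 38, 38), (33, 15, 27, 9, 18), (33, 15, 4, 2, 10), (33, 15, 4, 27, 40), (33, 15, 4, 28, 29), (33, 15, 4, 38, 38), (33, 15, 4, 9, 18), (33, 34, 11, 2, 10), (33, 34, 11, 27, 40), (33, 34, 11, 28, 29), (33, 34, 11, 38, 38), (33, 34, 11, 9, 18), (33, 34, 27, 2, 10), (33, 34, 27, 27, 40), (33, 34, 27, 28, 29), (33, 34, 27, 38, 38), (33, 34, 27, 9, 18), (33, 34, 4, 2, 10), (33, 34, 4, 27, 40), (33, 34, 4, 28, 29), (33, 34, 4, 38, 38), (33, 34, 4, 9, 18), (33, 39, 11, 2, 10), (33, 39, 11, 27, 40), (33, 39, 11, 28, 29), (33, 39, 11, 38, 38), (33, 39, 11, 9, 18), (33, 39, 27, 2, 10), (33, 39, 27, 27, 40), (33, 39, 27, 28, 29), (33, 39, 27, 38, 38), (33, 39, 27, 9, 18), (33, 39, 4, 2, 10), (33, 39, 4, 27, 40), (33, 39, 4, 28, 29), (33, 39, 4, 38, 38), (33, 39, 4, 9, 18), (33, 40, 11, 2, 10), (33, 40, 11, 27, 40), (33, 40, 11, 28, 29), (33, 40, 11, 38, 38), (33, 40, 11, 9, 18), (33, 40, 27, 2, 10), (33, 40, 27, 27, 40), (33, 40, 27, 28, 29), (33, 40, 27, 38, 38), (33, 40, 27, 9, 18), (33, 40, 4, 2, 10), (33, 40, 4, 27, 40), (33, 40, 4, 28, 29), (33, 40, 4, 38, 38), (33, 40, 4, 9, 18), (33, 5, 11, 2, 10), (33, 5, 11, 27, 40), (33, 5, 11, 28, 29), (33, 5, 11, 38, 38), (33, 5, 11, 9, 18), (33, 5, 27, 2, 10), (33, 5, 27, 27, 40), (33, 5, 27, 28, 29), (33, 5, 27, 38, 38), (33, 5, 27, 9, 18), (33, 5, 4, 2, 10), (33, 5, 4, 27, 40), (33, 5, 4, 28, 29), (33, 5, 4, 38, 38), (33, 5, 4, 9, 18), (33, 7, 11, 2, 10), (33, 7, 11, 27, 40), (33, 7, 11, 28, 29), (33, 7, 11, 38, 38), (33, 7, 11, 9, 18), (33, 7, 27, 2, 10), (33, 7, 27, 27, 40), (33, 7, 27, 28, 29), (33, 7, 27, 38, 38), (33, 7, 27, 9, 18), (33, 7, 4, 2, 10), (33, 7, 4, 27, 40), (33, 7, 4, 28, 29), (33, 7, 4, 38, 38), (33, 7, 4, 9, 18), (39, 17, 12, 7, 37), (39, 17, 2, 7, 37), (39, 17, 33, 7, 37)}
Selection G ≤ 2: {(33, 15, 11, 2, 10), (33, 15, 27, 2, 10), (33, 15, 4, 2, 10), (33, 34, 11, 2, 10), (33, 34, 27, 2, 10), (33, 34, 4, 2, 10), (33, 39, 11, 2, 10), (33, 39, 27, 2, 10), (33, 39, 4, 2, 10), (33, 40, 11, 2, 10), (33, 40, 27, 2, 10), (33, 40, 4, 2, 10), (33, 5, 11, 2, 10), (33, 5, 27, 2, 10), (33, 5, 4, 2, 10), (33, 7, 11, 2, 10), (33, 7, 27, 2, 10), (33, 7, 4, 2, 10)}
Selection F ≥ 7 AND B = 10: {(33, 15, 11, 2, 10), (33, 15, 27, 2, 10), (33, 15, 4, 2, 10), (33, 34, 11, 2, 10), (33, 34, 27, 2, 10), (33, 34, 4, 2, 10), (33, 39, 11, 2, 10), (33, 39, 27, 2, 10), (33, 39, 4, 2, 10), (33, 40, 11, 2, 10), (33, 40, 27, 2, 10), (33, 40, 4, 2, 10), (33, 7, 11, 2, 10), (33, 7, 27, 2, 10), (33, 7, 4, 2, 10)}
π_{F, B} gives {(15, 10), (34, 10), (39, 10), (40, 10), (7, 10)} (10 duplicate(s) eliminated).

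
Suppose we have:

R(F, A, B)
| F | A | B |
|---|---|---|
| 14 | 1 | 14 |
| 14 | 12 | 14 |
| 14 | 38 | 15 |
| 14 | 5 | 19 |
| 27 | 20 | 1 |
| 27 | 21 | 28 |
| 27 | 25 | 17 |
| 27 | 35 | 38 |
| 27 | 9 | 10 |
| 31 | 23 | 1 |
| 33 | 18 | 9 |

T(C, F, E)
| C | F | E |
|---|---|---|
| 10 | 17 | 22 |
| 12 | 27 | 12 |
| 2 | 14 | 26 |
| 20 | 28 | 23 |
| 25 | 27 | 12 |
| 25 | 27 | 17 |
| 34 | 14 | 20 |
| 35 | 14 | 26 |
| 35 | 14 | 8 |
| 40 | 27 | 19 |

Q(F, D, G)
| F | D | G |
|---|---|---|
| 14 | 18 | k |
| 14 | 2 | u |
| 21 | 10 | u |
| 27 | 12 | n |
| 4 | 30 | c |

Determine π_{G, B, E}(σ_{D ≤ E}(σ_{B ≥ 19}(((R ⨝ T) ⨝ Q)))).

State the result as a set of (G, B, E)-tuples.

{(k, 19, 20), (k, 19, 26), (n, 28, 12), (n, 28, 17), (n, 28, 19), (n, 38, 12), (n, 38, 17), (n, 38, 19), (u, 19, 20), (u, 19, 26), (u, 19, 8)}

Joining R and T on F yields {(14, 1, 14, 2, 26), (14, 1, 14, 34, 20), (14, 1, 14, 35, 26), (14, 1, 14, 35, 8), (14, 12, 14, 2, 26), (14, 12, 14, 34, 20), (14, 12, 14, 35, 26), (14, 12, 14, 35, 8), (14, 38, 15, 2, 26), (14, 38, 15, 34, 20), (14, 38, 15, 35, 26), (14, 38, 15, 35, 8), (14, 5, 19, 2, 26), (14, 5, 19, 34, 20), (14, 5, 19, 35, 26), (14, 5, 19, 35, 8), (27, 20, 1, 12, 12), (27, 20, 1, 25, 12), (27, 20, 1, 25, 17), (27, 20, 1, 40, 19), (27, 21, 28, 12, 12), (27, 21, 28, 25, 12), (27, 21, 28, 25, 17), (27, 21, 28, 40, 19), (27, 25, 17, 12, 12), (27, 25, 17, 25, 12), (27, 25, 17, 25, 17), (27, 25, 17, 40, 19), (27, 35, 38, 12, 12), (27, 35, 38, 25, 12), (27, 35, 38, 25, 17), (27, 35, 38, 40, 19), (27, 9, 10, 12, 12), (27, 9, 10, 25, 12), (27, 9, 10, 25, 17), (27, 9, 10, 40, 19)}.
Joining (R ⨝ T) and Q on F yields {(14, 1, 14, 2, 26, 18, k), (14, 1, 14, 2, 26, 2, u), (14, 1, 14, 34, 20, 18, k), (14, 1, 14, 34, 20, 2, u), (14, 1, 14, 35, 26, 18, k), (14, 1, 14, 35, 26, 2, u), (14, 1, 14, 35, 8, 18, k), (14, 1, 14, 35, 8, 2, u), (14, 12, 14, 2, 26, 18, k), (14, 12, 14, 2, 26, 2, u), (14, 12, 14, 34, 20, 18, k), (14, 12, 14, 34, 20, 2, u), (14, 12, 14, 35, 26, 18, k), (14, 12, 14, 35, 26, 2, u), (14, 12, 14, 35, 8, 18, k), (14, 12, 14, 35, 8, 2, u), (14, 38, 15, 2, 26, 18, k), (14, 38, 15, 2, 26, 2, u), (14, 38, 15, 34, 20, 18, k), (14, 38, 15, 34, 20, 2, u), (14, 38, 15, 35, 26, 18, k), (14, 38, 15, 35, 26, 2, u), (14, 38, 15, 35, 8, 18, k), (14, 38, 15, 35, 8, 2, u), (14, 5, 19, 2, 26, 18, k), (14, 5, 19, 2, 26, 2, u), (14, 5, 19, 34, 20, 18, k), (14, 5, 19, 34, 20, 2, u), (14, 5, 19, 35, 26, 18, k), (14, 5, 19, 35, 26, 2, u), (14, 5, 19, 35, 8, 18, k), (14, 5, 19, 35, 8, 2, u), (27, 20, 1, 12, 12, 12, n), (27, 20, 1, 25, 12, 12, n), (27, 20, 1, 25, 17, 12, n), (27, 20, 1, 40, 19, 12, n), (27, 21, 28, 12, 12, 12, n), (27, 21, 28, 25, 12, 12, n), (27, 21, 28, 25, 17, 12, n), (27, 21, 28, 40, 19, 12, n), (27, 25, 17, 12, 12, 12, n), (27, 25, 17, 25, 12, 12, n), (27, 25, 17, 25, 17, 12, n), (27, 25, 17, 40, 19, 12, n), (27, 35, 38, 12, 12, 12, n), (27, 35, 38, 25, 12, 12, n), (27, 35, 38, 25, 17, 12, n), (27, 35, 38, 40, 19, 12, n), (27, 9, 10, 12, 12, 12, n), (27, 9, 10, 25, 12, 12, n), (27, 9, 10, 25, 17, 12, n), (27, 9, 10, 40, 19, 12, n)}.
Selection B ≥ 19: {(14, 5, 19, 2, 26, 18, k), (14, 5, 19, 2, 26, 2, u), (14, 5, 19, 34, 20, 18, k), (14, 5, 19, 34, 20, 2, u), (14, 5, 19, 35, 26, 18, k), (14, 5, 19, 35, 26, 2, u), (14, 5, 19, 35, 8, 18, k), (14, 5, 19, 35, 8, 2, u), (27, 21, 28, 12, 12, 12, n), (27, 21, 28, 25, 12, 12, n), (27, 21, 28, 25, 17, 12, n), (27, 21, 28, 40, 19, 12, n), (27, 35, 38, 12, 12, 12, n), (27, 35, 38, 25, 12, 12, n), (27, 35, 38, 25, 17, 12, n), (27, 35, 38, 40, 19, 12, n)}
Selection D ≤ E: {(14, 5, 19, 2, 26, 18, k), (14, 5, 19, 2, 26, 2, u), (14, 5, 19, 34, 20, 18, k), (14, 5, 19, 34, 20, 2, u), (14, 5, 19, 35, 26, 18, k), (14, 5, 19, 35, 26, 2, u), (14, 5, 19, 35, 8, 2, u), (27, 21, 28, 12, 12, 12, n), (27, 21, 28, 25, 12, 12, n), (27, 21, 28, 25, 17, 12, n), (27, 21, 28, 40, 19, 12, n), (27, 35, 38, 12, 12, 12, n), (27, 35, 38, 25, 12, 12, n), (27, 35, 38, 25, 17, 12, n), (27, 35, 38, 40, 19, 12, n)}
Projecting to G, B, E (4 duplicate(s) eliminated): {(k, 19, 20), (k, 19, 26), (n, 28, 12), (n, 28, 17), (n, 28, 19), (n, 38, 12), (n, 38, 17), (n, 38, 19), (u, 19, 20), (u, 19, 26), (u, 19, 8)}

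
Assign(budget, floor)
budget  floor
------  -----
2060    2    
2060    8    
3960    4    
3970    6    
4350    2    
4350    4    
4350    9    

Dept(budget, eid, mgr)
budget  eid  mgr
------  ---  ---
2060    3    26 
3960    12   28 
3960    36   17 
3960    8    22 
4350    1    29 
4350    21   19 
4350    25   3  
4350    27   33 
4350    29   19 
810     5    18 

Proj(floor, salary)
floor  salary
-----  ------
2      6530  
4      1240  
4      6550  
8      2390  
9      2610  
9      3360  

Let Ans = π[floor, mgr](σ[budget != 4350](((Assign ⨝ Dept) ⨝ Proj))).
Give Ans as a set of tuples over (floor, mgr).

Assign ⋈ Dept (natural join on budget): {(2060, 2, 3, 26), (2060, 8, 3, 26), (3960, 4, 12, 28), (3960, 4, 36, 17), (3960, 4, 8, 22), (4350, 2, 1, 29), (4350, 2, 21, 19), (4350, 2, 25, 3), (4350, 2, 27, 33), (4350, 2, 29, 19), (4350, 4, 1, 29), (4350, 4, 21, 19), (4350, 4, 25, 3), (4350, 4, 27, 33), (4350, 4, 29, 19), (4350, 9, 1, 29), (4350, 9, 21, 19), (4350, 9, 25, 3), (4350, 9, 27, 33), (4350, 9, 29, 19)}
(Assign ⨝ Dept) ⋈ Proj (natural join on floor): {(2060, 2, 3, 26, 6530), (2060, 8, 3, 26, 2390), (3960, 4, 12, 28, 1240), (3960, 4, 12, 28, 6550), (3960, 4, 36, 17, 1240), (3960, 4, 36, 17, 6550), (3960, 4, 8, 22, 1240), (3960, 4, 8, 22, 6550), (4350, 2, 1, 29, 6530), (4350, 2, 21, 19, 6530), (4350, 2, 25, 3, 6530), (4350, 2, 27, 33, 6530), (4350, 2, 29, 19, 6530), (4350, 4, 1, 29, 1240), (4350, 4, 1, 29, 6550), (4350, 4, 21, 19, 1240), (4350, 4, 21, 19, 6550), (4350, 4, 25, 3, 1240), (4350, 4, 25, 3, 6550), (4350, 4, 27, 33, 1240), (4350, 4, 27, 33, 6550), (4350, 4, 29, 19, 1240), (4350, 4, 29, 19, 6550), (4350, 9, 1, 29, 2610), (4350, 9, 1, 29, 3360), (4350, 9, 21, 19, 2610), (4350, 9, 21, 19, 3360), (4350, 9, 25, 3, 2610), (4350, 9, 25, 3, 3360), (4350, 9, 27, 33, 2610), (4350, 9, 27, 33, 3360), (4350, 9, 29, 19, 2610), (4350, 9, 29, 19, 3360)}
Selection budget != 4350: {(2060, 2, 3, 26, 6530), (2060, 8, 3, 26, 2390), (3960, 4, 12, 28, 1240), (3960, 4, 12, 28, 6550), (3960, 4, 36, 17, 1240), (3960, 4, 36, 17, 6550), (3960, 4, 8, 22, 1240), (3960, 4, 8, 22, 6550)}
π_{floor, mgr} gives {(2, 26), (4, 17), (4, 22), (4, 28), (8, 26)} (3 duplicate(s) eliminated).

{(2, 26), (4, 17), (4, 22), (4, 28), (8, 26)}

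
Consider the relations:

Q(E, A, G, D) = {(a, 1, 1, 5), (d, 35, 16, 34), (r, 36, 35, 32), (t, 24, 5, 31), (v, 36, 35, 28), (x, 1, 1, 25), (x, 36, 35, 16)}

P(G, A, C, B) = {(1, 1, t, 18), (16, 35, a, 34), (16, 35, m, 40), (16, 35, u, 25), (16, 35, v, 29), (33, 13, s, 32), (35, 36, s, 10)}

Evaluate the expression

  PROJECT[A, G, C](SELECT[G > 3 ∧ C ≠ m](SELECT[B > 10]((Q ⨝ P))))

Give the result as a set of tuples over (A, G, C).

{(35, 16, a), (35, 16, u), (35, 16, v)}

Q ⋈ P (natural join on A, G): {(a, 1, 1, 5, t, 18), (d, 35, 16, 34, a, 34), (d, 35, 16, 34, m, 40), (d, 35, 16, 34, u, 25), (d, 35, 16, 34, v, 29), (r, 36, 35, 32, s, 10), (v, 36, 35, 28, s, 10), (x, 1, 1, 25, t, 18), (x, 36, 35, 16, s, 10)}
Selection B > 10: {(a, 1, 1, 5, t, 18), (d, 35, 16, 34, a, 34), (d, 35, 16, 34, m, 40), (d, 35, 16, 34, u, 25), (d, 35, 16, 34, v, 29), (x, 1, 1, 25, t, 18)}
Selection G > 3 ∧ C ≠ m: {(d, 35, 16, 34, a, 34), (d, 35, 16, 34, u, 25), (d, 35, 16, 34, v, 29)}
π[A, G, C]: project onto (A, G, C) → {(35, 16, a), (35, 16, u), (35, 16, v)}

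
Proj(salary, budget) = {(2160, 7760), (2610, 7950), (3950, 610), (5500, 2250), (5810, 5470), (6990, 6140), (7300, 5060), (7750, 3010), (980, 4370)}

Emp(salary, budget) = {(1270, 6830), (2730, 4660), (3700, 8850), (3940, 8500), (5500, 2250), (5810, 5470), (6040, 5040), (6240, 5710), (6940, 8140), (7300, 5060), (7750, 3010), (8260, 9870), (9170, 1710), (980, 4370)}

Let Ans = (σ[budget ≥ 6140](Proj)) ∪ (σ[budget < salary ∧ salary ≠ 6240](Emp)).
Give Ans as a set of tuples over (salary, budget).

{(2160, 7760), (2610, 7950), (5500, 2250), (5810, 5470), (6040, 5040), (6990, 6140), (7300, 5060), (7750, 3010), (9170, 1710)}

Filtering on budget ≥ 6140 leaves {(2160, 7760), (2610, 7950), (6990, 6140)}.
Filtering on budget < salary ∧ salary ≠ 6240 leaves {(5500, 2250), (5810, 5470), (6040, 5040), (7300, 5060), (7750, 3010), (9170, 1710)}.
Union: {(2160, 7760), (2610, 7950), (6990, 6140)} with {(5500, 2250), (5810, 5470), (6040, 5040), (7300, 5060), (7750, 3010), (9170, 1710)} → {(2160, 7760), (2610, 7950), (5500, 2250), (5810, 5470), (6040, 5040), (6990, 6140), (7300, 5060), (7750, 3010), (9170, 1710)}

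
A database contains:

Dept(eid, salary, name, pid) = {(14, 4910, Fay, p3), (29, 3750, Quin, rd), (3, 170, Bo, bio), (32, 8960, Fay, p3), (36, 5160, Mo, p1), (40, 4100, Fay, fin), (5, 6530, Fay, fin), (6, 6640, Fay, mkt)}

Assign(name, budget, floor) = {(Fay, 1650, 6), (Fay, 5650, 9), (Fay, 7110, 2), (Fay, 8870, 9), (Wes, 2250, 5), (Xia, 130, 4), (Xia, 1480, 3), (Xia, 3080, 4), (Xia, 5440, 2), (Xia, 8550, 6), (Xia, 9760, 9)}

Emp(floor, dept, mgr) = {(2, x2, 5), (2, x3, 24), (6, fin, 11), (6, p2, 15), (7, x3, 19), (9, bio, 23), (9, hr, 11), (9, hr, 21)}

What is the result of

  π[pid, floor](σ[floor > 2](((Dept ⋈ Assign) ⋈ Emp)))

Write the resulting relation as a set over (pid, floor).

{(fin, 6), (fin, 9), (mkt, 6), (mkt, 9), (p3, 6), (p3, 9)}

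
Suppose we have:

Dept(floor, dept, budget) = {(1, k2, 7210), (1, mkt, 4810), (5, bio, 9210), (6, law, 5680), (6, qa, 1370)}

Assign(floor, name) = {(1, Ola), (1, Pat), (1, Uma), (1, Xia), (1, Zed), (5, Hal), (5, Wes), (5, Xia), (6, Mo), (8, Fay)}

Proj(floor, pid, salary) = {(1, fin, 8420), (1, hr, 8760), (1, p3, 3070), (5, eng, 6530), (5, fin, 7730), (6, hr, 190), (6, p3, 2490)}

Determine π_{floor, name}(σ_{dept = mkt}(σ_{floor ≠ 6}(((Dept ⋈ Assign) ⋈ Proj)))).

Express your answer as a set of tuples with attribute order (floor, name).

{(1, Ola), (1, Pat), (1, Uma), (1, Xia), (1, Zed)}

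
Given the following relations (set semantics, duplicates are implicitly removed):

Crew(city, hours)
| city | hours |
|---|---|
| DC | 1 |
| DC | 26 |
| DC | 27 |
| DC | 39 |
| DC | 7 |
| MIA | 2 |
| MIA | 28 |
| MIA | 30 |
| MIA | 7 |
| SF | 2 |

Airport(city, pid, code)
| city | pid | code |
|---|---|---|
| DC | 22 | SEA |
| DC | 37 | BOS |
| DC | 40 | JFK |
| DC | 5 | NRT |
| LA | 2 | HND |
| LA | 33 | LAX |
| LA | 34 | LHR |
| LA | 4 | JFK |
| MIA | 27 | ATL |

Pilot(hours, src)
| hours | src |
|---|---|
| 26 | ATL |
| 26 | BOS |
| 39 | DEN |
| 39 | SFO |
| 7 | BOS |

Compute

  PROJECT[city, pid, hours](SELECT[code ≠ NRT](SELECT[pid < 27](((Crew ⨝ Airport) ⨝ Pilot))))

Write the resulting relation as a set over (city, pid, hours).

{(DC, 22, 26), (DC, 22, 39), (DC, 22, 7)}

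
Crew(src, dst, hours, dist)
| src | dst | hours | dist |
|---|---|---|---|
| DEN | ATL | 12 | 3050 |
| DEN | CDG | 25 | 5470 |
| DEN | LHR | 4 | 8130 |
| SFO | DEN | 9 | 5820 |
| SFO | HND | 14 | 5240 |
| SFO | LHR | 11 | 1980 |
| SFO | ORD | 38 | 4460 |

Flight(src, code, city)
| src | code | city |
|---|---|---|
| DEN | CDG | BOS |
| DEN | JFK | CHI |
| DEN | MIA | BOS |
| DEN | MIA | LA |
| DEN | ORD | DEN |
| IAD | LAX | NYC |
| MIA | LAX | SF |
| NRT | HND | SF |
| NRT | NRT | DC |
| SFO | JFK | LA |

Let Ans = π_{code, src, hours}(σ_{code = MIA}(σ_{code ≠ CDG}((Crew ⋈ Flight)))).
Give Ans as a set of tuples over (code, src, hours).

{(MIA, DEN, 12), (MIA, DEN, 25), (MIA, DEN, 4)}

Joining Crew and Flight on src yields {(DEN, ATL, 12, 3050, CDG, BOS), (DEN, ATL, 12, 3050, JFK, CHI), (DEN, ATL, 12, 3050, MIA, BOS), (DEN, ATL, 12, 3050, MIA, LA), (DEN, ATL, 12, 3050, ORD, DEN), (DEN, CDG, 25, 5470, CDG, BOS), (DEN, CDG, 25, 5470, JFK, CHI), (DEN, CDG, 25, 5470, MIA, BOS), (DEN, CDG, 25, 5470, MIA, LA), (DEN, CDG, 25, 5470, ORD, DEN), (DEN, LHR, 4, 8130, CDG, BOS), (DEN, LHR, 4, 8130, JFK, CHI), (DEN, LHR, 4, 8130, MIA, BOS), (DEN, LHR, 4, 8130, MIA, LA), (DEN, LHR, 4, 8130, ORD, DEN), (SFO, DEN, 9, 5820, JFK, LA), (SFO, HND, 14, 5240, JFK, LA), (SFO, LHR, 11, 1980, JFK, LA), (SFO, ORD, 38, 4460, JFK, LA)}.
σ[code ≠ CDG]: keep tuples satisfying code ≠ CDG → {(DEN, ATL, 12, 3050, JFK, CHI), (DEN, ATL, 12, 3050, MIA, BOS), (DEN, ATL, 12, 3050, MIA, LA), (DEN, ATL, 12, 3050, ORD, DEN), (DEN, CDG, 25, 5470, JFK, CHI), (DEN, CDG, 25, 5470, MIA, BOS), (DEN, CDG, 25, 5470, MIA, LA), (DEN, CDG, 25, 5470, ORD, DEN), (DEN, LHR, 4, 8130, JFK, CHI), (DEN, LHR, 4, 8130, MIA, BOS), (DEN, LHR, 4, 8130, MIA, LA), (DEN, LHR, 4, 8130, ORD, DEN), (SFO, DEN, 9, 5820, JFK, LA), (SFO, HND, 14, 5240, JFK, LA), (SFO, LHR, 11, 1980, JFK, LA), (SFO, ORD, 38, 4460, JFK, LA)}
σ[code = MIA]: keep tuples satisfying code = MIA → {(DEN, ATL, 12, 3050, MIA, BOS), (DEN, ATL, 12, 3050, MIA, LA), (DEN, CDG, 25, 5470, MIA, BOS), (DEN, CDG, 25, 5470, MIA, LA), (DEN, LHR, 4, 8130, MIA, BOS), (DEN, LHR, 4, 8130, MIA, LA)}
π_{code, src, hours} gives {(MIA, DEN, 12), (MIA, DEN, 25), (MIA, DEN, 4)} (3 duplicate(s) eliminated).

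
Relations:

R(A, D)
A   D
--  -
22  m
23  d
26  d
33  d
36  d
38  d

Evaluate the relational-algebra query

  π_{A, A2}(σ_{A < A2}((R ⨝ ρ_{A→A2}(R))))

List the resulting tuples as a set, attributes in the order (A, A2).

ρ[A→A2]: schema becomes (A2, D); tuples unchanged.
Joining R and ρ_{A→A2}(R) on D yields {(22, m, 22), (23, d, 23), (23, d, 26), (23, d, 33), (23, d, 36), (23, d, 38), (26, d, 23), (26, d, 26), (26, d, 33), (26, d, 36), (26, d, 38), (33, d, 23), (33, d, 26), (33, d, 33), (33, d, 36), (33, d, 38), (36, d, 23), (36, d, 26), (36, d, 33), (36, d, 36), (36, d, 38), (38, d, 23), (38, d, 26), (38, d, 33), (38, d, 36), (38, d, 38)}.
Selection A < A2: {(23, d, 26), (23, d, 33), (23, d, 36), (23, d, 38), (26, d, 33), (26, d, 36), (26, d, 38), (33, d, 36), (33, d, 38), (36, d, 38)}
π_{A, A2} gives {(23, 26), (23, 33), (23, 36), (23, 38), (26, 33), (26, 36), (26, 38), (33, 36), (33, 38), (36, 38)}.

{(23, 26), (23, 33), (23, 36), (23, 38), (26, 33), (26, 36), (26, 38), (33, 36), (33, 38), (36, 38)}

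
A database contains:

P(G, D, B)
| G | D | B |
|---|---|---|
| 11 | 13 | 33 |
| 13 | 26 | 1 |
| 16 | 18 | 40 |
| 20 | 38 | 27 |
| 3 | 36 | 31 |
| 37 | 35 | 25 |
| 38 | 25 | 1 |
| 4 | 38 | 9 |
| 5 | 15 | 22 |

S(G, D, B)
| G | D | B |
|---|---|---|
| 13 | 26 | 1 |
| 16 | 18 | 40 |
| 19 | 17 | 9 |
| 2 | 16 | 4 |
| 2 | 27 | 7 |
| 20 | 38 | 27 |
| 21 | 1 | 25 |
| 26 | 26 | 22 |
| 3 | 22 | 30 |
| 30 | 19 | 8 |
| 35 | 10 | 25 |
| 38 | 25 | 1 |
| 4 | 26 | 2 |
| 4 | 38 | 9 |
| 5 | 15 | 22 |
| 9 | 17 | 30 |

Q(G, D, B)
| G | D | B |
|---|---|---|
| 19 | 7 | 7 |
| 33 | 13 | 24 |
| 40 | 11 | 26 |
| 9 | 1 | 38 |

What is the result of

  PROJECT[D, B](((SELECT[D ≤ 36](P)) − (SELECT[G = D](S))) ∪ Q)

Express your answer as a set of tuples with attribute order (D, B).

{(1, 38), (11, 26), (13, 24), (13, 33), (15, 22), (18, 40), (25, 1), (26, 1), (35, 25), (36, 31), (7, 7)}

Filtering on D ≤ 36 leaves {(11, 13, 33), (13, 26, 1), (16, 18, 40), (3, 36, 31), (37, 35, 25), (38, 25, 1), (5, 15, 22)}.
Filtering on G = D leaves {(26, 26, 22)}.
Difference: {(11, 13, 33), (13, 26, 1), (16, 18, 40), (3, 36, 31), (37, 35, 25), (38, 25, 1), (5, 15, 22)} with {(26, 26, 22)} → {(11, 13, 33), (13, 26, 1), (16, 18, 40), (3, 36, 31), (37, 35, 25), (38, 25, 1), (5, 15, 22)}
Union: {(11, 13, 33), (13, 26, 1), (16, 18, 40), (3, 36, 31), (37, 35, 25), (38, 25, 1), (5, 15, 22)} with {(19, 7, 7), (33, 13, 24), (40, 11, 26), (9, 1, 38)} → {(11, 13, 33), (13, 26, 1), (16, 18, 40), (19, 7, 7), (3, 36, 31), (33, 13, 24), (37, 35, 25), (38, 25, 1), (40, 11, 26), (5, 15, 22), (9, 1, 38)}
π_{D, B} gives {(1, 38), (11, 26), (13, 24), (13, 33), (15, 22), (18, 40), (25, 1), (26, 1), (35, 25), (36, 31), (7, 7)}.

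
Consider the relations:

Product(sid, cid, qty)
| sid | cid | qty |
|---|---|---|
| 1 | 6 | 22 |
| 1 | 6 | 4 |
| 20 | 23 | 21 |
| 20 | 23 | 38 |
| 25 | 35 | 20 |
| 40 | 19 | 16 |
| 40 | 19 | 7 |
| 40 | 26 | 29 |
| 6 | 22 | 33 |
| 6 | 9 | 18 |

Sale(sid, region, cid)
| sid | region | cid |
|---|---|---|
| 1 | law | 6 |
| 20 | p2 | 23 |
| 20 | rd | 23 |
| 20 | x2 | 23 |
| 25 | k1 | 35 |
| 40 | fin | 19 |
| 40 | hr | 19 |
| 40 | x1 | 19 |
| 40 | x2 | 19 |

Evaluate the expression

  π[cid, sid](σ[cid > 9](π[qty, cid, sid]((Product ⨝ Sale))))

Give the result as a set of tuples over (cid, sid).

Natural join on sid, cid: {(1, 6, 22, law), (1, 6, 4, law), (20, 23, 21, p2), (20, 23, 21, rd), (20, 23, 21, x2), (20, 23, 38, p2), (20, 23, 38, rd), (20, 23, 38, x2), (25, 35, 20, k1), (40, 19, 16, fin), (40, 19, 16, hr), (40, 19, 16, x1), (40, 19, 16, x2), (40, 19, 7, fin), (40, 19, 7, hr), (40, 19, 7, x1), (40, 19, 7, x2)}
Projecting to qty, cid, sid (10 duplicate(s) eliminated): {(16, 19, 40), (20, 35, 25), (21, 23, 20), (22, 6, 1), (38, 23, 20), (4, 6, 1), (7, 19, 40)}
Apply σ_{cid > 9}; surviving tuples: {(16, 19, 40), (20, 35, 25), (21, 23, 20), (38, 23, 20), (7, 19, 40)}
Projecting to cid, sid (2 duplicate(s) eliminated): {(19, 40), (23, 20), (35, 25)}

{(19, 40), (23, 20), (35, 25)}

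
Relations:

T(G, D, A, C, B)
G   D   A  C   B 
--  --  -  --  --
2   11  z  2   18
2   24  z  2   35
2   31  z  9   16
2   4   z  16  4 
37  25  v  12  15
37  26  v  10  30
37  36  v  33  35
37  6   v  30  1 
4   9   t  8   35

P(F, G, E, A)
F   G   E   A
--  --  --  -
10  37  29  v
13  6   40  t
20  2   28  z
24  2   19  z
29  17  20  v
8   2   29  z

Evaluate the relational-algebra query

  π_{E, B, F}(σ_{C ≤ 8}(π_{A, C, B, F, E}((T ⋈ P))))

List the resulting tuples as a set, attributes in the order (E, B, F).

T ⋈ P (natural join on G, A): {(2, 11, z, 2, 18, 20, 28), (2, 11, z, 2, 18, 24, 19), (2, 11, z, 2, 18, 8, 29), (2, 24, z, 2, 35, 20, 28), (2, 24, z, 2, 35, 24, 19), (2, 24, z, 2, 35, 8, 29), (2, 31, z, 9, 16, 20, 28), (2, 31, z, 9, 16, 24, 19), (2, 31, z, 9, 16, 8, 29), (2, 4, z, 16, 4, 20, 28), (2, 4, z, 16, 4, 24, 19), (2, 4, z, 16, 4, 8, 29), (37, 25, v, 12, 15, 10, 29), (37, 26, v, 10, 30, 10, 29), (37, 36, v, 33, 35, 10, 29), (37, 6, v, 30, 1, 10, 29)}
π_{A, C, B, F, E} gives {(v, 10, 30, 10, 29), (v, 12, 15, 10, 29), (v, 30, 1, 10, 29), (v, 33, 35, 10, 29), (z, 16, 4, 20, 28), (z, 16, 4, 24, 19), (z, 16, 4, 8, 29), (z, 2, 18, 20, 28), (z, 2, 18, 24, 19), (z, 2, 18, 8, 29), (z, 2, 35, 20, 28), (z, 2, 35, 24, 19), (z, 2, 35, 8, 29), (z, 9, 16, 20, 28), (z, 9, 16, 24, 19), (z, 9, 16, 8, 29)}.
Filtering on C ≤ 8 leaves {(z, 2, 18, 20, 28), (z, 2, 18, 24, 19), (z, 2, 18, 8, 29), (z, 2, 35, 20, 28), (z, 2, 35, 24, 19), (z, 2, 35, 8, 29)}.
π_{E, B, F} gives {(19, 18, 24), (19, 35, 24), (28, 18, 20), (28, 35, 20), (29, 18, 8), (29, 35, 8)}.

{(19, 18, 24), (19, 35, 24), (28, 18, 20), (28, 35, 20), (29, 18, 8), (29, 35, 8)}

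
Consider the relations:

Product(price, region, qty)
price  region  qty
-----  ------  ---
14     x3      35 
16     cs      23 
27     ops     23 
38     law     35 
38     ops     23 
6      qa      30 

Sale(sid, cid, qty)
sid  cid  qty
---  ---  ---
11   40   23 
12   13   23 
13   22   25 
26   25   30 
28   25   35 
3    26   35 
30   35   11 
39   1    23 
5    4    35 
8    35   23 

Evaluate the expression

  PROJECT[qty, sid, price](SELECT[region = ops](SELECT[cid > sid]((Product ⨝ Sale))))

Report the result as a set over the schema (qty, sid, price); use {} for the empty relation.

{(23, 11, 27), (23, 11, 38), (23, 12, 27), (23, 12, 38), (23, 8, 27), (23, 8, 38)}

Product ⋈ Sale (natural join on qty): {(14, x3, 35, 28, 25), (14, x3, 35, 3, 26), (14, x3, 35, 5, 4), (16, cs, 23, 11, 40), (16, cs, 23, 12, 13), (16, cs, 23, 39, 1), (16, cs, 23, 8, 35), (27, ops, 23, 11, 40), (27, ops, 23, 12, 13), (27, ops, 23, 39, 1), (27, ops, 23, 8, 35), (38, law, 35, 28, 25), (38, law, 35, 3, 26), (38, law, 35, 5, 4), (38, ops, 23, 11, 40), (38, ops, 23, 12, 13), (38, ops, 23, 39, 1), (38, ops, 23, 8, 35), (6, qa, 30, 26, 25)}
Selection cid > sid: {(14, x3, 35, 3, 26), (16, cs, 23, 11, 40), (16, cs, 23, 12, 13), (16, cs, 23, 8, 35), (27, ops, 23, 11, 40), (27, ops, 23, 12, 13), (27, ops, 23, 8, 35), (38, law, 35, 3, 26), (38, ops, 23, 11, 40), (38, ops, 23, 12, 13), (38, ops, 23, 8, 35)}
Selection region = ops: {(27, ops, 23, 11, 40), (27, ops, 23, 12, 13), (27, ops, 23, 8, 35), (38, ops, 23, 11, 40), (38, ops, 23, 12, 13), (38, ops, 23, 8, 35)}
Keep only column(s) qty, sid, price: {(23, 11, 27), (23, 11, 38), (23, 12, 27), (23, 12, 38), (23, 8, 27), (23, 8, 38)}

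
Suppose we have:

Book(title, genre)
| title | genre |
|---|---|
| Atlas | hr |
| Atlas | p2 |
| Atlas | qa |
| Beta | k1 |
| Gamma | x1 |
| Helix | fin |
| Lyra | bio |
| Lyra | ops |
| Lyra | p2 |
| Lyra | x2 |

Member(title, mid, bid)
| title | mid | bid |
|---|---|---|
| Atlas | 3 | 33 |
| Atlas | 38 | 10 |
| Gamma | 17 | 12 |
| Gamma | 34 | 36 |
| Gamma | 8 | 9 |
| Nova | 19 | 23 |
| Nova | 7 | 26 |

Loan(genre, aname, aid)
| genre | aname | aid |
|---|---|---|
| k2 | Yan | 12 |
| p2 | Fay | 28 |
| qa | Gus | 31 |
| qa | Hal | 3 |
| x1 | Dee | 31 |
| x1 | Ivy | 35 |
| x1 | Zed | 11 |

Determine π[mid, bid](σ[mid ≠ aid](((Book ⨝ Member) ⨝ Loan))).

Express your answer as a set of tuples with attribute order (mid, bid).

Joining Book and Member on title yields {(Atlas, hr, 3, 33), (Atlas, hr, 38, 10), (Atlas, p2, 3, 33), (Atlas, p2, 38, 10), (Atlas, qa, 3, 33), (Atlas, qa, 38, 10), (Gamma, x1, 17, 12), (Gamma, x1, 34, 36), (Gamma, x1, 8, 9)}.
Joining (Book ⨝ Member) and Loan on genre yields {(Atlas, p2, 3, 33, Fay, 28), (Atlas, p2, 38, 10, Fay, 28), (Atlas, qa, 3, 33, Gus, 31), (Atlas, qa, 3, 33, Hal, 3), (Atlas, qa, 38, 10, Gus, 31), (Atlas, qa, 38, 10, Hal, 3), (Gamma, x1, 17, 12, Dee, 31), (Gamma, x1, 17, 12, Ivy, 35), (Gamma, x1, 17, 12, Zed, 11), (Gamma, x1, 34, 36, Dee, 31), (Gamma, x1, 34, 36, Ivy, 35), (Gamma, x1, 34, 36, Zed, 11), (Gamma, x1, 8, 9, Dee, 31), (Gamma, x1, 8, 9, Ivy, 35), (Gamma, x1, 8, 9, Zed, 11)}.
σ[mid ≠ aid]: keep tuples satisfying mid ≠ aid → {(Atlas, p2, 3, 33, Fay, 28), (Atlas, p2, 38, 10, Fay, 28), (Atlas, qa, 3, 33, Gus, 31), (Atlas, qa, 38, 10, Gus, 31), (Atlas, qa, 38, 10, Hal, 3), (Gamma, x1, 17, 12, Dee, 31), (Gamma, x1, 17, 12, Ivy, 35), (Gamma, x1, 17, 12, Zed, 11), (Gamma, x1, 34, 36, Dee, 31), (Gamma, x1, 34, 36, Ivy, 35), (Gamma, x1, 34, 36, Zed, 11), (Gamma, x1, 8, 9, Dee, 31), (Gamma, x1, 8, 9, Ivy, 35), (Gamma, x1, 8, 9, Zed, 11)}
Keep only column(s) mid, bid (9 duplicate(s) eliminated): {(17, 12), (3, 33), (34, 36), (38, 10), (8, 9)}

{(17, 12), (3, 33), (34, 36), (38, 10), (8, 9)}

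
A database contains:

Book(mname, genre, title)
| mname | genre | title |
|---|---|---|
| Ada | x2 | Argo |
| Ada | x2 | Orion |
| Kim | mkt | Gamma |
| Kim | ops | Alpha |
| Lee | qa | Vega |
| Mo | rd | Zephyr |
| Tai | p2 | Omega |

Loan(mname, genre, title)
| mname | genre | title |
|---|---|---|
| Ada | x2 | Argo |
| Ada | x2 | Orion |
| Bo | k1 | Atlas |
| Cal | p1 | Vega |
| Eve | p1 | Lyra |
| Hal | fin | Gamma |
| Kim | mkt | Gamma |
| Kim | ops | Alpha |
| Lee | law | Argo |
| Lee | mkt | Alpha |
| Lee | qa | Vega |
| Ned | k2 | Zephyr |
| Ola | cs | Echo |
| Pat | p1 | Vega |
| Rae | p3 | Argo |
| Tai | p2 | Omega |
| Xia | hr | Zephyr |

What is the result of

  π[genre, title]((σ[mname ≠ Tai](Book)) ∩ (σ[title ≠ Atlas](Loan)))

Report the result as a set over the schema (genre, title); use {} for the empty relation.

Filtering on mname ≠ Tai leaves {(Ada, x2, Argo), (Ada, x2, Orion), (Kim, mkt, Gamma), (Kim, ops, Alpha), (Lee, qa, Vega), (Mo, rd, Zephyr)}.
Filtering on title ≠ Atlas leaves {(Ada, x2, Argo), (Ada, x2, Orion), (Cal, p1, Vega), (Eve, p1, Lyra), (Hal, fin, Gamma), (Kim, mkt, Gamma), (Kim, ops, Alpha), (Lee, law, Argo), (Lee, mkt, Alpha), (Lee, qa, Vega), (Ned, k2, Zephyr), (Ola, cs, Echo), (Pat, p1, Vega), (Rae, p3, Argo), (Tai, p2, Omega), (Xia, hr, Zephyr)}.
Intersection: {(Ada, x2, Argo), (Ada, x2, Orion), (Kim, mkt, Gamma), (Kim, ops, Alpha), (Lee, qa, Vega), (Mo, rd, Zephyr)} with {(Ada, x2, Argo), (Ada, x2, Orion), (Cal, p1, Vega), (Eve, p1, Lyra), (Hal, fin, Gamma), (Kim, mkt, Gamma), (Kim, ops, Alpha), (Lee, law, Argo), (Lee, mkt, Alpha), (Lee, qa, Vega), (Ned, k2, Zephyr), (Ola, cs, Echo), (Pat, p1, Vega), (Rae, p3, Argo), (Tai, p2, Omega), (Xia, hr, Zephyr)} → {(Ada, x2, Argo), (Ada, x2, Orion), (Kim, mkt, Gamma), (Kim, ops, Alpha), (Lee, qa, Vega)}
Projecting to genre, title: {(mkt, Gamma), (ops, Alpha), (qa, Vega), (x2, Argo), (x2, Orion)}

{(mkt, Gamma), (ops, Alpha), (qa, Vega), (x2, Argo), (x2, Orion)}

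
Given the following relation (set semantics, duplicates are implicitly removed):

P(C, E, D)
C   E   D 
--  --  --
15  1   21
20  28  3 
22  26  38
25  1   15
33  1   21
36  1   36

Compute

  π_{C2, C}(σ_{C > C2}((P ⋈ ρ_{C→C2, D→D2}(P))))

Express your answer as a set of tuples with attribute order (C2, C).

{(15, 25), (15, 33), (15, 36), (25, 33), (25, 36), (33, 36)}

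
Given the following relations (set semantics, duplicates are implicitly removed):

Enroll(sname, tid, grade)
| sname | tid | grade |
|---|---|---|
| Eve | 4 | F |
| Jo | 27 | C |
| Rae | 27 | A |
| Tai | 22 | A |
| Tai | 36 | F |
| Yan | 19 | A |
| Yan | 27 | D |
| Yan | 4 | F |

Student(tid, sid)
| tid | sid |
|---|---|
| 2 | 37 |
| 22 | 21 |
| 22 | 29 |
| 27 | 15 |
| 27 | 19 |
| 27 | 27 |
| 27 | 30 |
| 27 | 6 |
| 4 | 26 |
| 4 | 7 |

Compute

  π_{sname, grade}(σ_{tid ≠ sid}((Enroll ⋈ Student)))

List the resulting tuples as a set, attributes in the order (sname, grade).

Natural join on tid: {(Eve, 4, F, 26), (Eve, 4, F, 7), (Jo, 27, C, 15), (Jo, 27, C, 19), (Jo, 27, C, 27), (Jo, 27, C, 30), (Jo, 27, C, 6), (Rae, 27, A, 15), (Rae, 27, A, 19), (Rae, 27, A, 27), (Rae, 27, A, 30), (Rae, 27, A, 6), (Tai, 22, A, 21), (Tai, 22, A, 29), (Yan, 27, D, 15), (Yan, 27, D, 19), (Yan, 27, D, 27), (Yan, 27, D, 30), (Yan, 27, D, 6), (Yan, 4, F, 26), (Yan, 4, F, 7)}
Selection tid ≠ sid: {(Eve, 4, F, 26), (Eve, 4, F, 7), (Jo, 27, C, 15), (Jo, 27, C, 19), (Jo, 27, C, 30), (Jo, 27, C, 6), (Rae, 27, A, 15), (Rae, 27, A, 19), (Rae, 27, A, 30), (Rae, 27, A, 6), (Tai, 22, A, 21), (Tai, 22, A, 29), (Yan, 27, D, 15), (Yan, 27, D, 19), (Yan, 27, D, 30), (Yan, 27, D, 6), (Yan, 4, F, 26), (Yan, 4, F, 7)}
π_{sname, grade} gives {(Eve, F), (Jo, C), (Rae, A), (Tai, A), (Yan, D), (Yan, F)} (12 duplicate(s) eliminated).

{(Eve, F), (Jo, C), (Rae, A), (Tai, A), (Yan, D), (Yan, F)}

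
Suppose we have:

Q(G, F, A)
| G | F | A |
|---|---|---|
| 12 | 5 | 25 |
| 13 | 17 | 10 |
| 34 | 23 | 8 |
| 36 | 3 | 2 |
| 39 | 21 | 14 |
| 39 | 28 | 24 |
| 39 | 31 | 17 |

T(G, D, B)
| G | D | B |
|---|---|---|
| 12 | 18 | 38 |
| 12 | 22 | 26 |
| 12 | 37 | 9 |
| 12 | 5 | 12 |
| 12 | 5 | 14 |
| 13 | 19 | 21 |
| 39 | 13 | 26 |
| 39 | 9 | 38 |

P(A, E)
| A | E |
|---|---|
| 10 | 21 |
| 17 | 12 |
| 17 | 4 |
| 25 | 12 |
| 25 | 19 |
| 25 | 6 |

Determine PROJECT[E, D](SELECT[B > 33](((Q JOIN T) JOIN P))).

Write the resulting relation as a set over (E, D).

Natural join on G: {(12, 5, 25, 18, 38), (12, 5, 25, 22, 26), (12, 5, 25, 37, 9), (12, 5, 25, 5, 12), (12, 5, 25, 5, 14), (13, 17, 10, 19, 21), (39, 21, 14, 13, 26), (39, 21, 14, 9, 38), (39, 28, 24, 13, 26), (39, 28, 24, 9, 38), (39, 31, 17, 13, 26), (39, 31, 17, 9, 38)}
Natural join on A: {(12, 5, 25, 18, 38, 12), (12, 5, 25, 18, 38, 19), (12, 5, 25, 18, 38, 6), (12, 5, 25, 22, 26, 12), (12, 5, 25, 22, 26, 19), (12, 5, 25, 22, 26, 6), (12, 5, 25, 37, 9, 12), (12, 5, 25, 37, 9, 19), (12, 5, 25, 37, 9, 6), (12, 5, 25, 5, 12, 12), (12, 5, 25, 5, 12, 19), (12, 5, 25, 5, 12, 6), (12, 5, 25, 5, 14, 12), (12, 5, 25, 5, 14, 19), (12, 5, 25, 5, 14, 6), (13, 17, 10, 19, 21, 21), (39, 31, 17, 13, 26, 12), (39, 31, 17, 13, 26, 4), (39, 31, 17, 9, 38, 12), (39, 31, 17, 9, 38, 4)}
Apply σ_{B > 33}; surviving tuples: {(12, 5, 25, 18, 38, 12), (12, 5, 25, 18, 38, 19), (12, 5, 25, 18, 38, 6), (39, 31, 17, 9, 38, 12), (39, 31, 17, 9, 38, 4)}
Projecting to E, D: {(12, 18), (12, 9), (19, 18), (4, 9), (6, 18)}

{(12, 18), (12, 9), (19, 18), (4, 9), (6, 18)}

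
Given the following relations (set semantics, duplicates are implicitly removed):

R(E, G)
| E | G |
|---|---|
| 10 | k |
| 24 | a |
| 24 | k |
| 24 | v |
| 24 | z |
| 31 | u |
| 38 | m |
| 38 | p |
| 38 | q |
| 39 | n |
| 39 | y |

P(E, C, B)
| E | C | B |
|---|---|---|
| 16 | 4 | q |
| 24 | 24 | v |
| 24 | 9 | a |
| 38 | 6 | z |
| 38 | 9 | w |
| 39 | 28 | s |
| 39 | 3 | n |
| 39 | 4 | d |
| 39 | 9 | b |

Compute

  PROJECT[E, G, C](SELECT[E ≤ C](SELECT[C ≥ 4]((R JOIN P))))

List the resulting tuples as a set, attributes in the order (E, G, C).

{(24, a, 24), (24, k, 24), (24, v, 24), (24, z, 24)}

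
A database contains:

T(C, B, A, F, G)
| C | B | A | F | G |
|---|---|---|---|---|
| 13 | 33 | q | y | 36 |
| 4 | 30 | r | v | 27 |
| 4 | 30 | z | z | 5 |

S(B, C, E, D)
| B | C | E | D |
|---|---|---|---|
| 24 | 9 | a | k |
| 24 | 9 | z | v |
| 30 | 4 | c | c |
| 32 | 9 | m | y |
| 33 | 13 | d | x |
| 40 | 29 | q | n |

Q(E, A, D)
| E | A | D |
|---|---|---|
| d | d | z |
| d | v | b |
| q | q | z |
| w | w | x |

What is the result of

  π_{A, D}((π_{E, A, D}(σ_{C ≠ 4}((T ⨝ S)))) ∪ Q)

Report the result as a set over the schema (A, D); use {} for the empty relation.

T ⋈ S (natural join on C, B): {(13, 33, q, y, 36, d, x), (4, 30, r, v, 27, c, c), (4, 30, z, z, 5, c, c)}
Apply σ_{C ≠ 4}; surviving tuples: {(13, 33, q, y, 36, d, x)}
π[E, A, D]: project onto (E, A, D) → {(d, q, x)}
Union: {(d, q, x)} with {(d, d, z), (d, v, b), (q, q, z), (w, w, x)} → {(d, d, z), (d, q, x), (d, v, b), (q, q, z), (w, w, x)}
π[A, D]: project onto (A, D) → {(d, z), (q, x), (q, z), (v, b), (w, x)}

{(d, z), (q, x), (q, z), (v, b), (w, x)}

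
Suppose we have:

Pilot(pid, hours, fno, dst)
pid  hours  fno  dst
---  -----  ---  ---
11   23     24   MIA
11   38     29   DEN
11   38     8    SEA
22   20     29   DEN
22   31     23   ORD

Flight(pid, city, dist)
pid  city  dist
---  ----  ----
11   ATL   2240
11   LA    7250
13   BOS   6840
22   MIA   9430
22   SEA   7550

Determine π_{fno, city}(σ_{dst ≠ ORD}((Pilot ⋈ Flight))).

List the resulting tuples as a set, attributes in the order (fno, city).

Natural join on pid: {(11, 23, 24, MIA, ATL, 2240), (11, 23, 24, MIA, LA, 7250), (11, 38, 29, DEN, ATL, 2240), (11, 38, 29, DEN, LA, 7250), (11, 38, 8, SEA, ATL, 2240), (11, 38, 8, SEA, LA, 7250), (22, 20, 29, DEN, MIA, 9430), (22, 20, 29, DEN, SEA, 7550), (22, 31, 23, ORD, MIA, 9430), (22, 31, 23, ORD, SEA, 7550)}
σ[dst ≠ ORD]: keep tuples satisfying dst ≠ ORD → {(11, 23, 24, MIA, ATL, 2240), (11, 23, 24, MIA, LA, 7250), (11, 38, 29, DEN, ATL, 2240), (11, 38, 29, DEN, LA, 7250), (11, 38, 8, SEA, ATL, 2240), (11, 38, 8, SEA, LA, 7250), (22, 20, 29, DEN, MIA, 9430), (22, 20, 29, DEN, SEA, 7550)}
π[fno, city]: project onto (fno, city) → {(24, ATL), (24, LA), (29, ATL), (29, LA), (29, MIA), (29, SEA), (8, ATL), (8, LA)}

{(24, ATL), (24, LA), (29, ATL), (29, LA), (29, MIA), (29, SEA), (8, ATL), (8, LA)}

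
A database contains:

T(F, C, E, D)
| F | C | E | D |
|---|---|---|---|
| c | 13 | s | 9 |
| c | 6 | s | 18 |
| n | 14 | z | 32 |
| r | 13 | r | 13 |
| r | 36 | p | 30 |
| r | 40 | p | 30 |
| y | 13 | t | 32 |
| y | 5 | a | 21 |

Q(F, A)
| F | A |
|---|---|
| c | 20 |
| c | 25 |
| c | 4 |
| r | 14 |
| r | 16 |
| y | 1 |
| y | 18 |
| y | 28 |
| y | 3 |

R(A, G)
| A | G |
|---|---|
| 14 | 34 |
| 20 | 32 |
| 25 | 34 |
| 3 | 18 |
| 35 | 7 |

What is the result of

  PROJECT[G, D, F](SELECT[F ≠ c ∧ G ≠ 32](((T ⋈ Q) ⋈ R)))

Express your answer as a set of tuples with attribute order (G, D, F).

{(18, 21, y), (18, 32, y), (34, 13, r), (34, 30, r)}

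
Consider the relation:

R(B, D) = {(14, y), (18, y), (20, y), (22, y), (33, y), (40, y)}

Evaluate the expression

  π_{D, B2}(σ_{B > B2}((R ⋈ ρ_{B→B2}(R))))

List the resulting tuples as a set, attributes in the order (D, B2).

ρ[B→B2]: schema becomes (B2, D); tuples unchanged.
Joining R and ρ_{B→B2}(R) on D yields {(14, y, 14), (14, y, 18), (14, y, 20), (14, y, 22), (14, y, 33), (14, y, 40), (18, y, 14), (18, y, 18), (18, y, 20), (18, y, 22), (18, y, 33), (18, y, 40), (20, y, 14), (20, y, 18), (20, y, 20), (20, y, 22), (20, y, 33), (20, y, 40), (22, y, 14), (22, y, 18), (22, y, 20), (22, y, 22), (22, y, 33), (22, y, 40), (33, y, 14), (33, y, 18), (33, y, 20), (33, y, 22), (33, y, 33), (33, y, 40), (40, y, 14), (40, y, 18), (40, y, 20), (40, y, 22), (40, y, 33), (40, y, 40)}.
Apply σ_{B > B2}; surviving tuples: {(18, y, 14), (20, y, 14), (20, y, 18), (22, y, 14), (22, y, 18), (22, y, 20), (33, y, 14), (33, y, 18), (33, y, 20), (33, y, 22), (40, y, 14), (40, y, 18), (40, y, 20), (40, y, 22), (40, y, 33)}
Projecting to D, B2 (10 duplicate(s) eliminated): {(y, 14), (y, 18), (y, 20), (y, 22), (y, 33)}

{(y, 14), (y, 18), (y, 20), (y, 22), (y, 33)}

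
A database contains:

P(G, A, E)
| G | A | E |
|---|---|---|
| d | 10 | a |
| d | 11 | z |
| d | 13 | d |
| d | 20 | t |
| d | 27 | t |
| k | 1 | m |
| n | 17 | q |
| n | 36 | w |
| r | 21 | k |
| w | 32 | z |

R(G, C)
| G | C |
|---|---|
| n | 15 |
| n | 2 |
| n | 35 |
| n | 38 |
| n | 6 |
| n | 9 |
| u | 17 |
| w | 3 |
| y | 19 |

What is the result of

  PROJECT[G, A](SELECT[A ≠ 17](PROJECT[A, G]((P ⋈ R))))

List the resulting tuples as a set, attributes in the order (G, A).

{(n, 36), (w, 32)}

Natural join on G: {(n, 17, q, 15), (n, 17, q, 2), (n, 17, q, 35), (n, 17, q, 38), (n, 17, q, 6), (n, 17, q, 9), (n, 36, w, 15), (n, 36, w, 2), (n, 36, w, 35), (n, 36, w, 38), (n, 36, w, 6), (n, 36, w, 9), (w, 32, z, 3)}
Keep only column(s) A, G (10 duplicate(s) eliminated): {(17, n), (32, w), (36, n)}
Apply σ_{A ≠ 17}; surviving tuples: {(32, w), (36, n)}
Keep only column(s) G, A: {(n, 36), (w, 32)}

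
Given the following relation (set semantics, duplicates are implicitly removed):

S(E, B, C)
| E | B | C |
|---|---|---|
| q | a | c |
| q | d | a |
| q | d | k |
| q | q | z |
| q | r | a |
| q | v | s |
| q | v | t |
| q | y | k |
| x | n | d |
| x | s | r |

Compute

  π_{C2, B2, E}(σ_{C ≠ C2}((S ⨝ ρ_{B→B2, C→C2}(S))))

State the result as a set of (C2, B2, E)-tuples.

ρ[B→B2, C→C2]: schema becomes (E, B2, C2); tuples unchanged.
Natural join on E: {(q, a, c, a, c), (q, a, c, d, a), (q, a, c, d, k), (q, a, c, q, z), (q, a, c, r, a), (q, a, c, v, s), (q, a, c, v, t), (q, a, c, y, k), (q, d, a, a, c), (q, d, a, d, a), (q, d, a, d, k), (q, d, a, q, z), (q, d, a, r, a), (q, d, a, v, s), (q, d, a, v, t), (q, d, a, y, k), (q, d, k, a, c), (q, d, k, d, a), (q, d, k, d, k), (q, d, k, q, z), (q, d, k, r, a), (q, d, k, v, s), (q, d, k, v, t), (q, d, k, y, k), (q, q, z, a, c), (q, q, z, d, a), (q, q, z, d, k), (q, q, z, q, z), (q, q, z, r, a), (q, q, z, v, s), (q, q, z, v, t), (q, q, z, y, k), (q, r, a, a, c), (q, r, a, d, a), (q, r, a, d, k), (q, r, a, q, z), (q, r, a, r, a), (q, r, a, v, s), (q, r, a, v, t), (q, r, a, y, k), (q, v, s, a, c), (q, v, s, d, a), (q, v, s, d, k), (q, v, s, q, z), (q, v, s, r, a), (q, v, s, v, s), (q, v, s, v, t), (q, v, s, y, k), (q, v, t, a, c), (q, v, t, d, a), (q, v, t, d, k), (q, v, t, q, z), (q, v, t, r, a), (q, v, t, v, s), (q, v, t, v, t), (q, v, t, y, k), (q, y, k, a, c), (q, y, k, d, a), (q, y, k, d, k), (q, y, k, q, z), (q, y, k, r, a), (q, y, k, v, s), (q, y, k, v, t), (q, y, k, y, k), (x, n, d, n, d), (x, n, d, s, r), (x, s, r, n, d), (x, s, r, s, r)}
Selection C ≠ C2: {(q, a, c, d, a), (q, a, c, d, k), (q, a, c, q, z), (q, a, c, r, a), (q, a, c, v, s), (q, a, c, v, t), (q, a, c, y, k), (q, d, a, a, c), (q, d, a, d, k), (q, d, a, q, z), (q, d, a, v, s), (q, d, a, v, t), (q, d, a, y, k), (q, d, k, a, c), (q, d, k, d, a), (q, d, k, q, z), (q, d, k, r, a), (q, d, k, v, s), (q, d, k, v, t), (q, q, z, a, c), (q, q, z, d, a), (q, q, z, d, k), (q, q, z, r, a), (q, q, z, v, s), (q, q, z, v, t), (q, q, z, y, k), (q, r, a, a, c), (q, r, a, d, k), (q, r, a, q, z), (q, r, a, v, s), (q, r, a, v, t), (q, r, a, y, k), (q, v, s, a, c), (q, v, s, d, a), (q, v, s, d, k), (q, v, s, q, z), (q, v, s, r, a), (q, v, s, v, t), (q, v, s, y, k), (q, v, t, a, c), (q, v, t, d, a), (q, v, t, d, k), (q, v, t, q, z), (q, v, t, r, a), (q, v, t, v, s), (q, v, t, y, k), (q, y, k, a, c), (q, y, k, d, a), (q, y, k, q, z), (q, y, k, r, a), (q, y, k, v, s), (q, y, k, v, t), (x, n, d, s, r), (x, s, r, n, d)}
π[C2, B2, E]: project onto (C2, B2, E) (44 duplicate(s) eliminated) → {(a, d, q), (a, r, q), (c, a, q), (d, n, x), (k, d, q), (k, y, q), (r, s, x), (s, v, q), (t, v, q), (z, q, q)}

{(a, d, q), (a, r, q), (c, a, q), (d, n, x), (k, d, q), (k, y, q), (r, s, x), (s, v, q), (t, v, q), (z, q, q)}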